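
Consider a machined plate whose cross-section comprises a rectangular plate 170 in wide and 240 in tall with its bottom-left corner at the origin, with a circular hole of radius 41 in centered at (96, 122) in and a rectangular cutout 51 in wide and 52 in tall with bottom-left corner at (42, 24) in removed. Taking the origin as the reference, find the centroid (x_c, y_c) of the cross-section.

x_c = 84.64 in, y_c = 125.33 in

plate: A = 170 × 240 = 40800.00, centroid at (85.00, 120.00).
hole 1: A = −π·41² = -5281.02, centroid at (96.00, 122.00).
hole 2: A = −(51 × 52) = -2652.00, centroid at (67.50, 50.00).
ΣA = 32866.98 in²
ΣAx_c = (40800.00)(85.00) + (-5281.02)(96.00) + (-2652.00)(67.50) = 2782012.34 in³
ΣAy_c = (40800.00)(120.00) + (-5281.02)(122.00) + (-2652.00)(50.00) = 4119115.90 in³
x_c = 2782012.34 / 32866.98 = 84.64 in
y_c = 4119115.90 / 32866.98 = 125.33 in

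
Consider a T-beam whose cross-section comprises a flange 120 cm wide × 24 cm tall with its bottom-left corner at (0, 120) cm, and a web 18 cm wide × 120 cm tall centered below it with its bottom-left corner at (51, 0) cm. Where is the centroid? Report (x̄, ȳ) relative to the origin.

x̄ = 60.00 cm, ȳ = 101.14 cm

web: A = 18 × 120 = 2160.00, centroid at (60.00, 60.00).
flange: A = 120 × 24 = 2880.00, centroid at (60.00, 132.00).
ΣA = 5040.00 cm², ΣAx̄ = 302400.00 cm³, ΣAȳ = 509760.00 cm³.
x̄ = 302400.00/5040.00 = 60.00 cm; ȳ = 509760.00/5040.00 = 101.14 cm.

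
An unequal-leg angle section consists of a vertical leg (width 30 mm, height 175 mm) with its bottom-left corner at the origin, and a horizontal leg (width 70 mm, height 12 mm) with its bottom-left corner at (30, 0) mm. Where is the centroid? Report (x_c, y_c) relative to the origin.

x_c = 21.90 mm, y_c = 76.26 mm

vertical leg: A = 30 × 175 = 5250.00, centroid at (15.00, 87.50).
horizontal leg: A = 70 × 12 = 840.00, centroid at (65.00, 6.00).
ΣA = 6090.00 mm²
ΣAx_c = (5250.00)(15.00) + (840.00)(65.00) = 133350.00 mm³
ΣAy_c = (5250.00)(87.50) + (840.00)(6.00) = 464415.00 mm³
x_c = 133350.00 / 6090.00 = 21.90 mm
y_c = 464415.00 / 6090.00 = 76.26 mm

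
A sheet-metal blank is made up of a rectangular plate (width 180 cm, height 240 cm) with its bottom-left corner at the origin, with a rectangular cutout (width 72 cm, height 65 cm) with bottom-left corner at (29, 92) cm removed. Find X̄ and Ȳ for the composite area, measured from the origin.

X̄ = 93.04 cm, Ȳ = 119.45 cm

plate: A = 180 × 240 = 43200.00, centroid at (90.00, 120.00).
hole: A = −(72 × 65) = -4680.00, centroid at (65.00, 124.50).
ΣA = 38520.00 cm²
ΣAX̄ = (43200.00)(90.00) + (-4680.00)(65.00) = 3583800.00 cm³
ΣAȲ = (43200.00)(120.00) + (-4680.00)(124.50) = 4601340.00 cm³
X̄ = 3583800.00 / 38520.00 = 93.04 cm
Ȳ = 4601340.00 / 38520.00 = 119.45 cm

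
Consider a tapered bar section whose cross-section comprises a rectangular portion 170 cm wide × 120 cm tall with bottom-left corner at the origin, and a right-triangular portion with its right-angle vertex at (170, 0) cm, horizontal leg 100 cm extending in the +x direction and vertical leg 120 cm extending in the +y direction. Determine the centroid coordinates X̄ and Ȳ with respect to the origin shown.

rectangular portion: A = 170 × 120 = 20400.00, centroid at (85.00, 60.00).
triangular portion: A = ½·100·120 = 6000.00, centroid at (203.33, 40.00).
ΣA = 26400.00 cm²
ΣAX̄ = (20400.00)(85.00) + (6000.00)(203.33) = 2954000.00 cm³
ΣAȲ = (20400.00)(60.00) + (6000.00)(40.00) = 1464000.00 cm³
X̄ = 2954000.00 / 26400.00 = 111.89 cm
Ȳ = 1464000.00 / 26400.00 = 55.45 cm

X̄ = 111.89 cm, Ȳ = 55.45 cm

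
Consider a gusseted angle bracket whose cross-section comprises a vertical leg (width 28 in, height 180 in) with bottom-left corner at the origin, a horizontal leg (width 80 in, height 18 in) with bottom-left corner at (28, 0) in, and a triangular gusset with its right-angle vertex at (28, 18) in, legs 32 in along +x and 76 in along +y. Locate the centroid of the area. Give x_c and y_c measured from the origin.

vertical leg: A = 28 × 180 = 5040.00, centroid at (14.00, 90.00).
horizontal leg: A = 80 × 18 = 1440.00, centroid at (68.00, 9.00).
gusset: A = ½·32·76 = 1216.00, centroid at (38.67, 43.33).
ΣA = 7696.00 in²
ΣAx_c = (5040.00)(14.00) + (1440.00)(68.00) + (1216.00)(38.67) = 215498.67 in³
ΣAy_c = (5040.00)(90.00) + (1440.00)(9.00) + (1216.00)(43.33) = 519253.33 in³
x_c = 215498.67 / 7696.00 = 28.00 in
y_c = 519253.33 / 7696.00 = 67.47 in

x_c = 28.00 in, y_c = 67.47 in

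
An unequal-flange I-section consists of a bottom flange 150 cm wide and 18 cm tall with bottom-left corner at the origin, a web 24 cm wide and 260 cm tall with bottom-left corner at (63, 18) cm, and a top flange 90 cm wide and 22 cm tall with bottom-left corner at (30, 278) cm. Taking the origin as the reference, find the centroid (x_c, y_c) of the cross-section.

x_c = 75.00 cm, y_c = 139.20 cm

bottom flange: A = 150 × 18 = 2700.00, centroid at (75.00, 9.00).
web: A = 24 × 260 = 6240.00, centroid at (75.00, 148.00).
top flange: A = 90 × 22 = 1980.00, centroid at (75.00, 289.00).
ΣA = 10920.00 cm²
ΣAx_c = (2700.00)(75.00) + (6240.00)(75.00) + (1980.00)(75.00) = 819000.00 cm³
ΣAy_c = (2700.00)(9.00) + (6240.00)(148.00) + (1980.00)(289.00) = 1520040.00 cm³
x_c = 819000.00 / 10920.00 = 75.00 cm
y_c = 1520040.00 / 10920.00 = 139.20 cm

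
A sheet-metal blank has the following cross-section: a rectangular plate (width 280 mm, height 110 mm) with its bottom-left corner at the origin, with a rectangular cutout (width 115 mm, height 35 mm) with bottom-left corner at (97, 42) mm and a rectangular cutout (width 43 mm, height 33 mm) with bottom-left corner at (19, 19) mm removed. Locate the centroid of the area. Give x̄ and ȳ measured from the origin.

Part | A | x̄ᵢ | ȳᵢ | A·x̄ᵢ | A·ȳᵢ
plate | 30800.00 | 140.00 | 55.00 | 4312000.00 | 1694000.00
hole 1 | -4025.00 | 154.50 | 59.50 | -621862.50 | -239487.50
hole 2 | -1419.00 | 40.50 | 35.50 | -57469.50 | -50374.50
Σ | 25356.00 |  |  | 3632668.00 | 1404138.00
x̄ = 3632668.00 / 25356.00 = 143.27 mm
ȳ = 1404138.00 / 25356.00 = 55.38 mm

x̄ = 143.27 mm, ȳ = 55.38 mm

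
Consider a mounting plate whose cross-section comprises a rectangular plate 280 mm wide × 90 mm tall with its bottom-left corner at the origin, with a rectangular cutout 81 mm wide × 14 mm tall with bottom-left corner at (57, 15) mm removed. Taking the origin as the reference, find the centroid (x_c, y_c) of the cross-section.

x_c = 142.00 mm, y_c = 46.08 mm

plate: A = 280 × 90 = 25200.00, centroid at (140.00, 45.00).
hole: A = −(81 × 14) = -1134.00, centroid at (97.50, 22.00).
ΣA = 24066.00 mm², ΣAx_c = 3417435.00 mm³, ΣAy_c = 1109052.00 mm³.
x_c = 3417435.00/24066.00 = 142.00 mm; y_c = 1109052.00/24066.00 = 46.08 mm.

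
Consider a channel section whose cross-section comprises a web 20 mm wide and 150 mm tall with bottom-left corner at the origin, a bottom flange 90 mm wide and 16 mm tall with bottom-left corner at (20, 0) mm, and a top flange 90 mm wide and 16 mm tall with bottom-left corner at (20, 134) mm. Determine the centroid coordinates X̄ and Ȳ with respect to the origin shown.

X̄ = 36.94 mm, Ȳ = 75.00 mm

web: A = 20 × 150 = 3000.00, centroid at (10.00, 75.00).
bottom flange: A = 90 × 16 = 1440.00, centroid at (65.00, 8.00).
top flange: A = 90 × 16 = 1440.00, centroid at (65.00, 142.00).
ΣA = 5880.00 mm², ΣAX̄ = 217200.00 mm³, ΣAȲ = 441000.00 mm³.
X̄ = 217200.00/5880.00 = 36.94 mm; Ȳ = 441000.00/5880.00 = 75.00 mm.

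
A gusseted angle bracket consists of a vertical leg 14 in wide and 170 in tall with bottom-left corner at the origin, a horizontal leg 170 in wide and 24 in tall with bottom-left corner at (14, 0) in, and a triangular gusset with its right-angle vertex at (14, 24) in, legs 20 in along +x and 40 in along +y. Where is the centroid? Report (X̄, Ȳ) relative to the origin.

X̄ = 62.51 in, Ȳ = 38.80 in

Part | A | x̄ᵢ | ȳᵢ | A·x̄ᵢ | A·ȳᵢ
vertical leg | 2380.00 | 7.00 | 85.00 | 16660.00 | 202300.00
horizontal leg | 4080.00 | 99.00 | 12.00 | 403920.00 | 48960.00
gusset | 400.00 | 20.67 | 37.33 | 8266.67 | 14933.33
Σ | 6860.00 |  |  | 428846.67 | 266193.33
X̄ = 428846.67 / 6860.00 = 62.51 in
Ȳ = 266193.33 / 6860.00 = 38.80 in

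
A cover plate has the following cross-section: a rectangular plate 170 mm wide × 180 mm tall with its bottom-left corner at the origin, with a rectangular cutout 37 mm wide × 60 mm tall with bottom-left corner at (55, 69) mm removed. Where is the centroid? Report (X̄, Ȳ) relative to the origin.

X̄ = 85.90 mm, Ȳ = 89.30 mm

plate: A = 170 × 180 = 30600.00, centroid at (85.00, 90.00).
hole: A = −(37 × 60) = -2220.00, centroid at (73.50, 99.00).
ΣA = 28380.00 mm²
ΣAX̄ = (30600.00)(85.00) + (-2220.00)(73.50) = 2437830.00 mm³
ΣAȲ = (30600.00)(90.00) + (-2220.00)(99.00) = 2534220.00 mm³
X̄ = 2437830.00 / 28380.00 = 85.90 mm
Ȳ = 2534220.00 / 28380.00 = 89.30 mm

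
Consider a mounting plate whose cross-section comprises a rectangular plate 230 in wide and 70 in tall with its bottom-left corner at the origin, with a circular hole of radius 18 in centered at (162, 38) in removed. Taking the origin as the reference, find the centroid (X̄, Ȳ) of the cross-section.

X̄ = 111.83 in, Ȳ = 34.80 in

plate: A = 230 × 70 = 16100.00, centroid at (115.00, 35.00).
hole: A = −π·18² = -1017.88, centroid at (162.00, 38.00).
ΣA = 15082.12 in², ΣAX̄ = 1686604.08 in³, ΣAȲ = 524820.71 in³.
X̄ = 1686604.08/15082.12 = 111.83 in; Ȳ = 524820.71/15082.12 = 34.80 in.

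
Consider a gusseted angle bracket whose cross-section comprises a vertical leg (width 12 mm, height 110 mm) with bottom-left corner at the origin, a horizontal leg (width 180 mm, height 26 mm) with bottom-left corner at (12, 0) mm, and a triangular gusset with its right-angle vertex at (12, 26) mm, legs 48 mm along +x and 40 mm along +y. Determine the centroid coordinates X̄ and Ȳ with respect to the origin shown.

Part | A | x̄ᵢ | ȳᵢ | A·x̄ᵢ | A·ȳᵢ
vertical leg | 1320.00 | 6.00 | 55.00 | 7920.00 | 72600.00
horizontal leg | 4680.00 | 102.00 | 13.00 | 477360.00 | 60840.00
gusset | 960.00 | 28.00 | 39.33 | 26880.00 | 37760.00
Σ | 6960.00 |  |  | 512160.00 | 171200.00
X̄ = 512160.00 / 6960.00 = 73.59 mm
Ȳ = 171200.00 / 6960.00 = 24.60 mm

X̄ = 73.59 mm, Ȳ = 24.60 mm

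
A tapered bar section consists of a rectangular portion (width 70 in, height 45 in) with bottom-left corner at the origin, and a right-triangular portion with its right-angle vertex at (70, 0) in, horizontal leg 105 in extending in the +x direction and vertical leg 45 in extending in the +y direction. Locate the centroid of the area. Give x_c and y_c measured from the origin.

x_c = 65.00 in, y_c = 19.29 in

rectangular portion: A = 70 × 45 = 3150.00, centroid at (35.00, 22.50).
triangular portion: A = ½·105·45 = 2362.50, centroid at (105.00, 15.00).
ΣA = 5512.50 in²
ΣAx_c = (3150.00)(35.00) + (2362.50)(105.00) = 358312.50 in³
ΣAy_c = (3150.00)(22.50) + (2362.50)(15.00) = 106312.50 in³
x_c = 358312.50 / 5512.50 = 65.00 in
y_c = 106312.50 / 5512.50 = 19.29 in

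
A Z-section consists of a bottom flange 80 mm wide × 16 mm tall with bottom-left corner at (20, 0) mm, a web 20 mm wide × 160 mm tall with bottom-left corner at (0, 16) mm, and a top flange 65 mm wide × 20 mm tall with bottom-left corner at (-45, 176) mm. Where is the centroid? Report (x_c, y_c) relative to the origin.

x_c = 16.01 mm, y_c = 96.75 mm

bottom flange: A = 80 × 16 = 1280.00, centroid at (60.00, 8.00).
web: A = 20 × 160 = 3200.00, centroid at (10.00, 96.00).
top flange: A = 65 × 20 = 1300.00, centroid at (-12.50, 186.00).
ΣA = 5780.00 mm², ΣAx_c = 92550.00 mm³, ΣAy_c = 559240.00 mm³.
x_c = 92550.00/5780.00 = 16.01 mm; y_c = 559240.00/5780.00 = 96.75 mm.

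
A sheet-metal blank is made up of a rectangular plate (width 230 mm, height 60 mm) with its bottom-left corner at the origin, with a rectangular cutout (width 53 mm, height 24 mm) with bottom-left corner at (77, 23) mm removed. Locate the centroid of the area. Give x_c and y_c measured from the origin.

plate: A = 230 × 60 = 13800.00, centroid at (115.00, 30.00).
hole: A = −(53 × 24) = -1272.00, centroid at (103.50, 35.00).
ΣA = 12528.00 mm²
ΣAx_c = (13800.00)(115.00) + (-1272.00)(103.50) = 1455348.00 mm³
ΣAy_c = (13800.00)(30.00) + (-1272.00)(35.00) = 369480.00 mm³
x_c = 1455348.00 / 12528.00 = 116.17 mm
y_c = 369480.00 / 12528.00 = 29.49 mm

x_c = 116.17 mm, y_c = 29.49 mm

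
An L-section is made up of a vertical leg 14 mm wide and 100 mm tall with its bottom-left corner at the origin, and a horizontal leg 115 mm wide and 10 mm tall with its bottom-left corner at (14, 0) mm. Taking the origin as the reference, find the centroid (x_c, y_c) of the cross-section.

Part | A | x̄ᵢ | ȳᵢ | A·x̄ᵢ | A·ȳᵢ
vertical leg | 1400.00 | 7.00 | 50.00 | 9800.00 | 70000.00
horizontal leg | 1150.00 | 71.50 | 5.00 | 82225.00 | 5750.00
Σ | 2550.00 |  |  | 92025.00 | 75750.00
x_c = 92025.00 / 2550.00 = 36.09 mm
y_c = 75750.00 / 2550.00 = 29.71 mm

x_c = 36.09 mm, y_c = 29.71 mm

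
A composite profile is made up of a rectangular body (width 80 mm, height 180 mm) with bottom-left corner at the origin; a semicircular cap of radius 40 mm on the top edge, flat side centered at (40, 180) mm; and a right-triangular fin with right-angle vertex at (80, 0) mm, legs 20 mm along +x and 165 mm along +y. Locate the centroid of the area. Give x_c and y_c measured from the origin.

x_c = 44.15 mm, y_c = 101.37 mm

Part | A | x̄ᵢ | ȳᵢ | A·x̄ᵢ | A·ȳᵢ
rectangular body | 14400.00 | 40.00 | 90.00 | 576000.00 | 1296000.00
semicircular top | 2513.27 | 40.00 | 196.98 | 100530.96 | 495056.01
triangular fin | 1650.00 | 86.67 | 55.00 | 143000.00 | 90750.00
Σ | 18563.27 |  |  | 819530.96 | 1881806.01
x_c = 819530.96 / 18563.27 = 44.15 mm
y_c = 1881806.01 / 18563.27 = 101.37 mm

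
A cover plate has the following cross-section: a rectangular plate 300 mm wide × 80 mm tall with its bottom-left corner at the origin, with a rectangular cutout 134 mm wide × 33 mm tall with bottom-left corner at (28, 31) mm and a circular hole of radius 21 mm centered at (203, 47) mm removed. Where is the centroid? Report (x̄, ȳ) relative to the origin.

x̄ = 159.33 mm, ȳ = 37.64 mm

plate: A = 300 × 80 = 24000.00, centroid at (150.00, 40.00).
hole 1: A = −(134 × 33) = -4422.00, centroid at (95.00, 47.50).
hole 2: A = −π·21² = -1385.44, centroid at (203.00, 47.00).
ΣA = 18192.56 mm², ΣAx̄ = 2898665.20 mm³, ΣAȳ = 684839.21 mm³.
x̄ = 2898665.20/18192.56 = 159.33 mm; ȳ = 684839.21/18192.56 = 37.64 mm.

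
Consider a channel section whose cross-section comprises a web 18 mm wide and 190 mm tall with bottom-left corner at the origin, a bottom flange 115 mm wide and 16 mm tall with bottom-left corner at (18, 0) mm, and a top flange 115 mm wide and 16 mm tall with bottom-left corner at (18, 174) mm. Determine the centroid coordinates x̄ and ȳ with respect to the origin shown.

Part | A | x̄ᵢ | ȳᵢ | A·x̄ᵢ | A·ȳᵢ
web | 3420.00 | 9.00 | 95.00 | 30780.00 | 324900.00
bottom flange | 1840.00 | 75.50 | 8.00 | 138920.00 | 14720.00
top flange | 1840.00 | 75.50 | 182.00 | 138920.00 | 334880.00
Σ | 7100.00 |  |  | 308620.00 | 674500.00
x̄ = 308620.00 / 7100.00 = 43.47 mm
ȳ = 674500.00 / 7100.00 = 95.00 mm

x̄ = 43.47 mm, ȳ = 95.00 mm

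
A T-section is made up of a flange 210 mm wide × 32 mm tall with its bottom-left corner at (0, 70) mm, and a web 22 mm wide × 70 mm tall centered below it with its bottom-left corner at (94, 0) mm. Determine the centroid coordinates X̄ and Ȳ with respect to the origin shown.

web: A = 22 × 70 = 1540.00, centroid at (105.00, 35.00).
flange: A = 210 × 32 = 6720.00, centroid at (105.00, 86.00).
ΣA = 8260.00 mm², ΣAX̄ = 867300.00 mm³, ΣAȲ = 631820.00 mm³.
X̄ = 867300.00/8260.00 = 105.00 mm; Ȳ = 631820.00/8260.00 = 76.49 mm.

X̄ = 105.00 mm, Ȳ = 76.49 mm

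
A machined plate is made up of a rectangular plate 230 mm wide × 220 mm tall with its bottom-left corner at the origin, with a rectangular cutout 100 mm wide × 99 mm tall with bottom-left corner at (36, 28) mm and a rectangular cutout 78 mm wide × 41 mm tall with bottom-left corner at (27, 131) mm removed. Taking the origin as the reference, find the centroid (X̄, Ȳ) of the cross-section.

X̄ = 126.83 mm, Ȳ = 115.04 mm

plate: A = 230 × 220 = 50600.00, centroid at (115.00, 110.00).
hole 1: A = −(100 × 99) = -9900.00, centroid at (86.00, 77.50).
hole 2: A = −(78 × 41) = -3198.00, centroid at (66.00, 151.50).
ΣA = 37502.00 mm², ΣAX̄ = 4756532.00 mm³, ΣAȲ = 4314253.00 mm³.
X̄ = 4756532.00/37502.00 = 126.83 mm; Ȳ = 4314253.00/37502.00 = 115.04 mm.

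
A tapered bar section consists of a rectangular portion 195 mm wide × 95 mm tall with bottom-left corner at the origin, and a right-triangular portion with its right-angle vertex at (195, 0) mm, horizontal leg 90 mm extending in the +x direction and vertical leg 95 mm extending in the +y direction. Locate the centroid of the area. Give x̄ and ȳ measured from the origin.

rectangular portion: A = 195 × 95 = 18525.00, centroid at (97.50, 47.50).
triangular portion: A = ½·90·95 = 4275.00, centroid at (225.00, 31.67).
ΣA = 22800.00 mm²
ΣAx̄ = (18525.00)(97.50) + (4275.00)(225.00) = 2768062.50 mm³
ΣAȳ = (18525.00)(47.50) + (4275.00)(31.67) = 1015312.50 mm³
x̄ = 2768062.50 / 22800.00 = 121.41 mm
ȳ = 1015312.50 / 22800.00 = 44.53 mm

x̄ = 121.41 mm, ȳ = 44.53 mm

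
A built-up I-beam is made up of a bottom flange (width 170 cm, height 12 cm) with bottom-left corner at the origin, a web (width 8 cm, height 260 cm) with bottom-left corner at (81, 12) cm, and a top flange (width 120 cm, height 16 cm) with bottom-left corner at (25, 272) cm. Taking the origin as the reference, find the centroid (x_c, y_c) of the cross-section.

x_c = 85.00 cm, y_c = 139.93 cm

bottom flange: A = 170 × 12 = 2040.00, centroid at (85.00, 6.00).
web: A = 8 × 260 = 2080.00, centroid at (85.00, 142.00).
top flange: A = 120 × 16 = 1920.00, centroid at (85.00, 280.00).
ΣA = 6040.00 cm², ΣAx_c = 513400.00 cm³, ΣAy_c = 845200.00 cm³.
x_c = 513400.00/6040.00 = 85.00 cm; y_c = 845200.00/6040.00 = 139.93 cm.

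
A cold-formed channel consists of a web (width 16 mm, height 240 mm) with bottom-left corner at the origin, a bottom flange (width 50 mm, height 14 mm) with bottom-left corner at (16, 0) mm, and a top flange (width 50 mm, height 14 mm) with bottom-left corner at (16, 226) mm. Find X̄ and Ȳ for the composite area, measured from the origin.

X̄ = 16.82 mm, Ȳ = 120.00 mm

web: A = 16 × 240 = 3840.00, centroid at (8.00, 120.00).
bottom flange: A = 50 × 14 = 700.00, centroid at (41.00, 7.00).
top flange: A = 50 × 14 = 700.00, centroid at (41.00, 233.00).
ΣA = 5240.00 mm², ΣAX̄ = 88120.00 mm³, ΣAȲ = 628800.00 mm³.
X̄ = 88120.00/5240.00 = 16.82 mm; Ȳ = 628800.00/5240.00 = 120.00 mm.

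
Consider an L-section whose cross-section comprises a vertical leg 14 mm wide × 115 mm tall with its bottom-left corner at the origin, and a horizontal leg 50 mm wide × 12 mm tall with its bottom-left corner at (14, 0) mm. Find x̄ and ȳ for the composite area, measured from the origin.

x̄ = 15.69 mm, ȳ = 43.52 mm

Part | A | x̄ᵢ | ȳᵢ | A·x̄ᵢ | A·ȳᵢ
vertical leg | 1610.00 | 7.00 | 57.50 | 11270.00 | 92575.00
horizontal leg | 600.00 | 39.00 | 6.00 | 23400.00 | 3600.00
Σ | 2210.00 |  |  | 34670.00 | 96175.00
x̄ = 34670.00 / 2210.00 = 15.69 mm
ȳ = 96175.00 / 2210.00 = 43.52 mm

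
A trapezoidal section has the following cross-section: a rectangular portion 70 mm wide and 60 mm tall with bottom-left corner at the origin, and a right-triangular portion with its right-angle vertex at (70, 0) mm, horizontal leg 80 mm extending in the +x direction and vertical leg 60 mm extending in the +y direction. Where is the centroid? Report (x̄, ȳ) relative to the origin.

rectangular portion: A = 70 × 60 = 4200.00, centroid at (35.00, 30.00).
triangular portion: A = ½·80·60 = 2400.00, centroid at (96.67, 20.00).
ΣA = 6600.00 mm²
ΣAx̄ = (4200.00)(35.00) + (2400.00)(96.67) = 379000.00 mm³
ΣAȳ = (4200.00)(30.00) + (2400.00)(20.00) = 174000.00 mm³
x̄ = 379000.00 / 6600.00 = 57.42 mm
ȳ = 174000.00 / 6600.00 = 26.36 mm

x̄ = 57.42 mm, ȳ = 26.36 mm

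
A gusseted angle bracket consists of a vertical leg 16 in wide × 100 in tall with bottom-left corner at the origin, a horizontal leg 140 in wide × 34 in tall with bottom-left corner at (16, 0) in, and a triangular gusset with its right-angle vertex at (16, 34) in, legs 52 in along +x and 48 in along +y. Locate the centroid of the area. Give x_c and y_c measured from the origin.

vertical leg: A = 16 × 100 = 1600.00, centroid at (8.00, 50.00).
horizontal leg: A = 140 × 34 = 4760.00, centroid at (86.00, 17.00).
gusset: A = ½·52·48 = 1248.00, centroid at (33.33, 50.00).
ΣA = 7608.00 in², ΣAx_c = 463760.00 in³, ΣAy_c = 223320.00 in³.
x_c = 463760.00/7608.00 = 60.96 in; y_c = 223320.00/7608.00 = 29.35 in.

x_c = 60.96 in, y_c = 29.35 in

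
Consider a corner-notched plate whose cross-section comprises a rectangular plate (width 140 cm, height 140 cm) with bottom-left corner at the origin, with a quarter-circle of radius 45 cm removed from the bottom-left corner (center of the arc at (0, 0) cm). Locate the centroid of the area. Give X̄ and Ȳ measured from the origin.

X̄ = 74.50 cm, Ȳ = 74.50 cm

plate: A = 140 × 140 = 19600.00, centroid at (70.00, 70.00).
removed quarter-circle: A = −¼π·45² = -1590.43, centroid at (19.10, 19.10).
ΣA = 18009.57 cm², ΣAX̄ = 1341625.00 cm³, ΣAȲ = 1341625.00 cm³.
X̄ = 1341625.00/18009.57 = 74.50 cm; Ȳ = 1341625.00/18009.57 = 74.50 cm.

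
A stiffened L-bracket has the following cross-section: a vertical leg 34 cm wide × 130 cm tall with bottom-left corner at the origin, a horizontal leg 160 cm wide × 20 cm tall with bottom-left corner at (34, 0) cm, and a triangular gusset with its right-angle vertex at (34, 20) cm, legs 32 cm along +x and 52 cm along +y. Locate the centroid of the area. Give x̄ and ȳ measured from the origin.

x̄ = 56.45 cm, ȳ = 41.45 cm

Part | A | x̄ᵢ | ȳᵢ | A·x̄ᵢ | A·ȳᵢ
vertical leg | 4420.00 | 17.00 | 65.00 | 75140.00 | 287300.00
horizontal leg | 3200.00 | 114.00 | 10.00 | 364800.00 | 32000.00
gusset | 832.00 | 44.67 | 37.33 | 37162.67 | 31061.33
Σ | 8452.00 |  |  | 477102.67 | 350361.33
x̄ = 477102.67 / 8452.00 = 56.45 cm
ȳ = 350361.33 / 8452.00 = 41.45 cm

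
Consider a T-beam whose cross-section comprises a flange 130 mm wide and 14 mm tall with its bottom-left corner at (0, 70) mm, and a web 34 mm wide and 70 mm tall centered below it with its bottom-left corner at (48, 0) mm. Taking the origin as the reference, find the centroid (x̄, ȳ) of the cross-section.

web: A = 34 × 70 = 2380.00, centroid at (65.00, 35.00).
flange: A = 130 × 14 = 1820.00, centroid at (65.00, 77.00).
ΣA = 4200.00 mm²
ΣAx̄ = (2380.00)(65.00) + (1820.00)(65.00) = 273000.00 mm³
ΣAȳ = (2380.00)(35.00) + (1820.00)(77.00) = 223440.00 mm³
x̄ = 273000.00 / 4200.00 = 65.00 mm
ȳ = 223440.00 / 4200.00 = 53.20 mm

x̄ = 65.00 mm, ȳ = 53.20 mm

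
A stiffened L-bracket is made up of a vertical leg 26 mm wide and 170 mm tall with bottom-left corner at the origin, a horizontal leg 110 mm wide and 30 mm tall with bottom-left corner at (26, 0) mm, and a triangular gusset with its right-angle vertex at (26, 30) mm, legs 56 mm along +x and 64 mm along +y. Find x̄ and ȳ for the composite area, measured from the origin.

vertical leg: A = 26 × 170 = 4420.00, centroid at (13.00, 85.00).
horizontal leg: A = 110 × 30 = 3300.00, centroid at (81.00, 15.00).
gusset: A = ½·56·64 = 1792.00, centroid at (44.67, 51.33).
ΣA = 9512.00 mm², ΣAx̄ = 404802.67 mm³, ΣAȳ = 517189.33 mm³.
x̄ = 404802.67/9512.00 = 42.56 mm; ȳ = 517189.33/9512.00 = 54.37 mm.

x̄ = 42.56 mm, ȳ = 54.37 mm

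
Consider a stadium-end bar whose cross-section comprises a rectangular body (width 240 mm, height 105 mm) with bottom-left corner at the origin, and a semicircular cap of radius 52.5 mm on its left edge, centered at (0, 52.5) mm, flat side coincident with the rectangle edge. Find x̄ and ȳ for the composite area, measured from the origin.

x̄ = 99.14 mm, ȳ = 52.50 mm

Part | A | x̄ᵢ | ȳᵢ | A·x̄ᵢ | A·ȳᵢ
rectangular body | 25200.00 | 120.00 | 52.50 | 3024000.00 | 1323000.00
semicircular end | 4329.51 | -22.28 | 52.50 | -96468.75 | 227299.14
Σ | 29529.51 |  |  | 2927531.25 | 1550299.14
x̄ = 2927531.25 / 29529.51 = 99.14 mm
ȳ = 1550299.14 / 29529.51 = 52.50 mm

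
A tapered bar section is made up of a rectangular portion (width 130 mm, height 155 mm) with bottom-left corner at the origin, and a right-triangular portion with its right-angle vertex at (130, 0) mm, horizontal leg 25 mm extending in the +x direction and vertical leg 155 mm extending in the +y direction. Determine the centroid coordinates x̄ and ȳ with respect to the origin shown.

x̄ = 71.43 mm, ȳ = 75.23 mm

Part | A | x̄ᵢ | ȳᵢ | A·x̄ᵢ | A·ȳᵢ
rectangular portion | 20150.00 | 65.00 | 77.50 | 1309750.00 | 1561625.00
triangular portion | 1937.50 | 138.33 | 51.67 | 268020.83 | 100104.17
Σ | 22087.50 |  |  | 1577770.83 | 1661729.17
x̄ = 1577770.83 / 22087.50 = 71.43 mm
ȳ = 1661729.17 / 22087.50 = 75.23 mm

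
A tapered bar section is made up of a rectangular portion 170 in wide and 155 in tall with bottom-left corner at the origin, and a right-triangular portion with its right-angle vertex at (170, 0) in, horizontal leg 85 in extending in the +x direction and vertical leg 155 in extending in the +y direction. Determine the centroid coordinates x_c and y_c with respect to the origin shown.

x_c = 107.67 in, y_c = 72.33 in

rectangular portion: A = 170 × 155 = 26350.00, centroid at (85.00, 77.50).
triangular portion: A = ½·85·155 = 6587.50, centroid at (198.33, 51.67).
ΣA = 32937.50 in²
ΣAx_c = (26350.00)(85.00) + (6587.50)(198.33) = 3546270.83 in³
ΣAy_c = (26350.00)(77.50) + (6587.50)(51.67) = 2382479.17 in³
x_c = 3546270.83 / 32937.50 = 107.67 in
y_c = 2382479.17 / 32937.50 = 72.33 in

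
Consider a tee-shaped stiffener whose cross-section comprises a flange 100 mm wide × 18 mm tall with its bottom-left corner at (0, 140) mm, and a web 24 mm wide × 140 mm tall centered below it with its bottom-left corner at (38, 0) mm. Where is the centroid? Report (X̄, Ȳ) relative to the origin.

X̄ = 50.00 mm, Ȳ = 97.56 mm

web: A = 24 × 140 = 3360.00, centroid at (50.00, 70.00).
flange: A = 100 × 18 = 1800.00, centroid at (50.00, 149.00).
ΣA = 5160.00 mm²
ΣAX̄ = (3360.00)(50.00) + (1800.00)(50.00) = 258000.00 mm³
ΣAȲ = (3360.00)(70.00) + (1800.00)(149.00) = 503400.00 mm³
X̄ = 258000.00 / 5160.00 = 50.00 mm
Ȳ = 503400.00 / 5160.00 = 97.56 mm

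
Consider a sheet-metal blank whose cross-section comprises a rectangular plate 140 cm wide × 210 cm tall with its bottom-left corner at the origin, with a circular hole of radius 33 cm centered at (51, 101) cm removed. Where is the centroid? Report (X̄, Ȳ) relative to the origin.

plate: A = 140 × 210 = 29400.00, centroid at (70.00, 105.00).
hole: A = −π·33² = -3421.19, centroid at (51.00, 101.00).
ΣA = 25978.81 cm²
ΣAX̄ = (29400.00)(70.00) + (-3421.19)(51.00) = 1883519.09 cm³
ΣAȲ = (29400.00)(105.00) + (-3421.19)(101.00) = 2741459.37 cm³
X̄ = 1883519.09 / 25978.81 = 72.50 cm
Ȳ = 2741459.37 / 25978.81 = 105.53 cm

X̄ = 72.50 cm, Ȳ = 105.53 cm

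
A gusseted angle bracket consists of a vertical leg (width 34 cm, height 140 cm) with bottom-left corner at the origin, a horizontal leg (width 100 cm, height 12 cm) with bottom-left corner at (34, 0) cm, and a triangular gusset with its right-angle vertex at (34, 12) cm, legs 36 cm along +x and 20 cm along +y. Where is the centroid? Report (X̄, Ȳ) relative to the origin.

X̄ = 31.37 cm, Ȳ = 54.92 cm

Part | A | x̄ᵢ | ȳᵢ | A·x̄ᵢ | A·ȳᵢ
vertical leg | 4760.00 | 17.00 | 70.00 | 80920.00 | 333200.00
horizontal leg | 1200.00 | 84.00 | 6.00 | 100800.00 | 7200.00
gusset | 360.00 | 46.00 | 18.67 | 16560.00 | 6720.00
Σ | 6320.00 |  |  | 198280.00 | 347120.00
X̄ = 198280.00 / 6320.00 = 31.37 cm
Ȳ = 347120.00 / 6320.00 = 54.92 cm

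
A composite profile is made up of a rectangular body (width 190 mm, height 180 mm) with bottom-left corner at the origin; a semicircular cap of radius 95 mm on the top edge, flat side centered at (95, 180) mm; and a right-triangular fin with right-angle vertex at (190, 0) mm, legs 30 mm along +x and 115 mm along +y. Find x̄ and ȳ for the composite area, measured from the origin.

rectangular body: A = 190 × 180 = 34200.00, centroid at (95.00, 90.00).
semicircular top: A = ½π·95² = 14176.44, centroid at (95.00, 220.32).
triangular fin: A = ½·30·115 = 1725.00, centroid at (200.00, 38.33).
ΣA = 50101.44 mm², ΣAx̄ = 4940761.50 mm³, ΣAȳ = 6267466.97 mm³.
x̄ = 4940761.50/50101.44 = 98.62 mm; ȳ = 6267466.97/50101.44 = 125.10 mm.

x̄ = 98.62 mm, ȳ = 125.10 mm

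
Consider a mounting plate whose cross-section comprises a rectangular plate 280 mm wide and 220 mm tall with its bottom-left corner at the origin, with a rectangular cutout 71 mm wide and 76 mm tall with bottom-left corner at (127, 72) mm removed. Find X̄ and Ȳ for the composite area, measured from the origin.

plate: A = 280 × 220 = 61600.00, centroid at (140.00, 110.00).
hole: A = −(71 × 76) = -5396.00, centroid at (162.50, 110.00).
ΣA = 56204.00 mm², ΣAX̄ = 7747150.00 mm³, ΣAȲ = 6182440.00 mm³.
X̄ = 7747150.00/56204.00 = 137.84 mm; Ȳ = 6182440.00/56204.00 = 110.00 mm.

X̄ = 137.84 mm, Ȳ = 110.00 mm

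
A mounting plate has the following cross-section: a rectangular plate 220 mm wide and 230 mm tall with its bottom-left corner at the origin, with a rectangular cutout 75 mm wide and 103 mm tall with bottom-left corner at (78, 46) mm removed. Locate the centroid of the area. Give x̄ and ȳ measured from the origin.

Part | A | x̄ᵢ | ȳᵢ | A·x̄ᵢ | A·ȳᵢ
plate | 50600.00 | 110.00 | 115.00 | 5566000.00 | 5819000.00
hole | -7725.00 | 115.50 | 97.50 | -892237.50 | -753187.50
Σ | 42875.00 |  |  | 4673762.50 | 5065812.50
x̄ = 4673762.50 / 42875.00 = 109.01 mm
ȳ = 5065812.50 / 42875.00 = 118.15 mm

x̄ = 109.01 mm, ȳ = 118.15 mm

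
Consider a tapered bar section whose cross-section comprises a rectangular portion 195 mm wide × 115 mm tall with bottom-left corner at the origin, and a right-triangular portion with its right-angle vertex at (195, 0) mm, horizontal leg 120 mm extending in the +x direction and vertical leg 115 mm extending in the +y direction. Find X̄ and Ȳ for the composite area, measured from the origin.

X̄ = 129.85 mm, Ȳ = 52.99 mm

Part | A | x̄ᵢ | ȳᵢ | A·x̄ᵢ | A·ȳᵢ
rectangular portion | 22425.00 | 97.50 | 57.50 | 2186437.50 | 1289437.50
triangular portion | 6900.00 | 235.00 | 38.33 | 1621500.00 | 264500.00
Σ | 29325.00 |  |  | 3807937.50 | 1553937.50
X̄ = 3807937.50 / 29325.00 = 129.85 mm
Ȳ = 1553937.50 / 29325.00 = 52.99 mm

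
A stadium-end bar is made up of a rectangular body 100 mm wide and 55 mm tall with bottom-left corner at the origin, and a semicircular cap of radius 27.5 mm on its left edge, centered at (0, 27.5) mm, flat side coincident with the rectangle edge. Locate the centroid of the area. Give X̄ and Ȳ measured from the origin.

rectangular body: A = 100 × 55 = 5500.00, centroid at (50.00, 27.50).
semicircular end: A = ½π·27.5² = 1187.91, centroid at (-11.67, 27.50).
ΣA = 6687.91 mm², ΣAX̄ = 261135.42 mm³, ΣAȲ = 183917.65 mm³.
X̄ = 261135.42/6687.91 = 39.05 mm; Ȳ = 183917.65/6687.91 = 27.50 mm.

X̄ = 39.05 mm, Ȳ = 27.50 mm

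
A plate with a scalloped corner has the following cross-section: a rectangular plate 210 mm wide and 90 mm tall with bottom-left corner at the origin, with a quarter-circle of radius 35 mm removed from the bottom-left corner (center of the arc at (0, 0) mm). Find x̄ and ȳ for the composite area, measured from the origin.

plate: A = 210 × 90 = 18900.00, centroid at (105.00, 45.00).
removed quarter-circle: A = −¼π·35² = -962.11, centroid at (14.85, 14.85).
ΣA = 17937.89 mm², ΣAx̄ = 1970208.33 mm³, ΣAȳ = 836208.33 mm³.
x̄ = 1970208.33/17937.89 = 109.84 mm; ȳ = 836208.33/17937.89 = 46.62 mm.

x̄ = 109.84 mm, ȳ = 46.62 mm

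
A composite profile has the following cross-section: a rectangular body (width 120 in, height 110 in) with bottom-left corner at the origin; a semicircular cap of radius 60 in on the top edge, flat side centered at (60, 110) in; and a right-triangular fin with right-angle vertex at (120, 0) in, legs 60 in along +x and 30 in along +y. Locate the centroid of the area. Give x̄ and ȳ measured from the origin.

rectangular body: A = 120 × 110 = 13200.00, centroid at (60.00, 55.00).
semicircular top: A = ½π·60² = 5654.87, centroid at (60.00, 135.46).
triangular fin: A = ½·60·30 = 900.00, centroid at (140.00, 10.00).
ΣA = 19754.87 in², ΣAx̄ = 1257292.01 in³, ΣAȳ = 1501035.35 in³.
x̄ = 1257292.01/19754.87 = 63.64 in; ȳ = 1501035.35/19754.87 = 75.98 in.

x̄ = 63.64 in, ȳ = 75.98 in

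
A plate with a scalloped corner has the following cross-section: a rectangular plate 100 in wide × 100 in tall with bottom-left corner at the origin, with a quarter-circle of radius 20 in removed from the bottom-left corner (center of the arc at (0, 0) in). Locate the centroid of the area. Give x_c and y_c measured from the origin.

Part | A | x̄ᵢ | ȳᵢ | A·x̄ᵢ | A·ȳᵢ
plate | 10000.00 | 50.00 | 50.00 | 500000.00 | 500000.00
removed quarter-circle | -314.16 | 8.49 | 8.49 | -2666.67 | -2666.67
Σ | 9685.84 |  |  | 497333.33 | 497333.33
x_c = 497333.33 / 9685.84 = 51.35 in
y_c = 497333.33 / 9685.84 = 51.35 in

x_c = 51.35 in, y_c = 51.35 in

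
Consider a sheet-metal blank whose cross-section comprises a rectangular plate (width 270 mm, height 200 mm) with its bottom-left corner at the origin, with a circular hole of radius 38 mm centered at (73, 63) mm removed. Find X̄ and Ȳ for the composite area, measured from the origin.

X̄ = 140.69 mm, Ȳ = 103.39 mm

Part | A | x̄ᵢ | ȳᵢ | A·x̄ᵢ | A·ȳᵢ
plate | 54000.00 | 135.00 | 100.00 | 7290000.00 | 5400000.00
hole | -4536.46 | 73.00 | 63.00 | -331161.56 | -285796.97
Σ | 49463.54 |  |  | 6958838.44 | 5114203.03
X̄ = 6958838.44 / 49463.54 = 140.69 mm
Ȳ = 5114203.03 / 49463.54 = 103.39 mm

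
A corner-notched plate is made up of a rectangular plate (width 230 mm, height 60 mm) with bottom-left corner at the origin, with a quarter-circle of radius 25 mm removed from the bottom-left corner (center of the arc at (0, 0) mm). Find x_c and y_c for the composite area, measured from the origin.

x_c = 118.85 mm, y_c = 30.72 mm

Part | A | x̄ᵢ | ȳᵢ | A·x̄ᵢ | A·ȳᵢ
plate | 13800.00 | 115.00 | 30.00 | 1587000.00 | 414000.00
removed quarter-circle | -490.87 | 10.61 | 10.61 | -5208.33 | -5208.33
Σ | 13309.13 |  |  | 1581791.67 | 408791.67
x_c = 1581791.67 / 13309.13 = 118.85 mm
y_c = 408791.67 / 13309.13 = 30.72 mm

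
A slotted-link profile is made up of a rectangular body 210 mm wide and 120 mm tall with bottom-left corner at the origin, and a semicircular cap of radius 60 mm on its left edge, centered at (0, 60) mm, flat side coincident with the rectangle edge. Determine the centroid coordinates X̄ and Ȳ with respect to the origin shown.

Part | A | x̄ᵢ | ȳᵢ | A·x̄ᵢ | A·ȳᵢ
rectangular body | 25200.00 | 105.00 | 60.00 | 2646000.00 | 1512000.00
semicircular end | 5654.87 | -25.46 | 60.00 | -144000.00 | 339292.01
Σ | 30854.87 |  |  | 2502000.00 | 1851292.01
X̄ = 2502000.00 / 30854.87 = 81.09 mm
Ȳ = 1851292.01 / 30854.87 = 60.00 mm

X̄ = 81.09 mm, Ȳ = 60.00 mm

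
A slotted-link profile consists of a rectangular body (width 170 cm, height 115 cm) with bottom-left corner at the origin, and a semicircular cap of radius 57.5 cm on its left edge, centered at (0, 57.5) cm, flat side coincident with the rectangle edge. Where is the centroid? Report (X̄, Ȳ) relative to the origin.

rectangular body: A = 170 × 115 = 19550.00, centroid at (85.00, 57.50).
semicircular end: A = ½π·57.5² = 5193.45, centroid at (-24.40, 57.50).
ΣA = 24743.45 cm², ΣAX̄ = 1535010.42 cm³, ΣAȲ = 1422748.11 cm³.
X̄ = 1535010.42/24743.45 = 62.04 cm; Ȳ = 1422748.11/24743.45 = 57.50 cm.

X̄ = 62.04 cm, Ȳ = 57.50 cm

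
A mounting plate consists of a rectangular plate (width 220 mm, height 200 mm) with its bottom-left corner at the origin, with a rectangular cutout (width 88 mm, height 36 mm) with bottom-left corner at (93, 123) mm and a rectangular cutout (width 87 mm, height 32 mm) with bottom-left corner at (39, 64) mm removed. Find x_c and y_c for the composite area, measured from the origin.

x_c = 109.76 mm, y_c = 98.05 mm

Part | A | x̄ᵢ | ȳᵢ | A·x̄ᵢ | A·ȳᵢ
plate | 44000.00 | 110.00 | 100.00 | 4840000.00 | 4400000.00
hole 1 | -3168.00 | 137.00 | 141.00 | -434016.00 | -446688.00
hole 2 | -2784.00 | 82.50 | 80.00 | -229680.00 | -222720.00
Σ | 38048.00 |  |  | 4176304.00 | 3730592.00
x_c = 4176304.00 / 38048.00 = 109.76 mm
y_c = 3730592.00 / 38048.00 = 98.05 mm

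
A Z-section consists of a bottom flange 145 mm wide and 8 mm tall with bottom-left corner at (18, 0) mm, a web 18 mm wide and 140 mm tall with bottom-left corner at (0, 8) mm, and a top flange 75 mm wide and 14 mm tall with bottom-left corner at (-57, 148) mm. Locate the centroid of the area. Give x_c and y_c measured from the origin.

x_c = 22.66 mm, y_c = 76.95 mm

Part | A | x̄ᵢ | ȳᵢ | A·x̄ᵢ | A·ȳᵢ
bottom flange | 1160.00 | 90.50 | 4.00 | 104980.00 | 4640.00
web | 2520.00 | 9.00 | 78.00 | 22680.00 | 196560.00
top flange | 1050.00 | -19.50 | 155.00 | -20475.00 | 162750.00
Σ | 4730.00 |  |  | 107185.00 | 363950.00
x_c = 107185.00 / 4730.00 = 22.66 mm
y_c = 363950.00 / 4730.00 = 76.95 mm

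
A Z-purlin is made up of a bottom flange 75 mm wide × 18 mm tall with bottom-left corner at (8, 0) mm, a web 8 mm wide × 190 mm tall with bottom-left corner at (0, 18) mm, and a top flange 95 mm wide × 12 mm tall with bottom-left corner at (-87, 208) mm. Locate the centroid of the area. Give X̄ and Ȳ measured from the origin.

Part | A | x̄ᵢ | ȳᵢ | A·x̄ᵢ | A·ȳᵢ
bottom flange | 1350.00 | 45.50 | 9.00 | 61425.00 | 12150.00
web | 1520.00 | 4.00 | 113.00 | 6080.00 | 171760.00
top flange | 1140.00 | -39.50 | 214.00 | -45030.00 | 243960.00
Σ | 4010.00 |  |  | 22475.00 | 427870.00
X̄ = 22475.00 / 4010.00 = 5.60 mm
Ȳ = 427870.00 / 4010.00 = 106.70 mm

X̄ = 5.60 mm, Ȳ = 106.70 mm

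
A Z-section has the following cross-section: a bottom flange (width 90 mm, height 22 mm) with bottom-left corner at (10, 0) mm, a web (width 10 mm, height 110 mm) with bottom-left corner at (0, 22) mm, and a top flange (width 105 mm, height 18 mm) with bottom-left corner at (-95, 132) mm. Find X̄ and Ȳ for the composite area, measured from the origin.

X̄ = 6.86 mm, Ȳ = 75.04 mm

bottom flange: A = 90 × 22 = 1980.00, centroid at (55.00, 11.00).
web: A = 10 × 110 = 1100.00, centroid at (5.00, 77.00).
top flange: A = 105 × 18 = 1890.00, centroid at (-42.50, 141.00).
ΣA = 4970.00 mm², ΣAX̄ = 34075.00 mm³, ΣAȲ = 372970.00 mm³.
X̄ = 34075.00/4970.00 = 6.86 mm; Ȳ = 372970.00/4970.00 = 75.04 mm.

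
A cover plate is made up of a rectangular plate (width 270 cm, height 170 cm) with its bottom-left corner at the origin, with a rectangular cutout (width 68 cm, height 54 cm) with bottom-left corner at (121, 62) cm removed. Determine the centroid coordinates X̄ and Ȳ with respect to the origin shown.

plate: A = 270 × 170 = 45900.00, centroid at (135.00, 85.00).
hole: A = −(68 × 54) = -3672.00, centroid at (155.00, 89.00).
ΣA = 42228.00 cm²
ΣAX̄ = (45900.00)(135.00) + (-3672.00)(155.00) = 5627340.00 cm³
ΣAȲ = (45900.00)(85.00) + (-3672.00)(89.00) = 3574692.00 cm³
X̄ = 5627340.00 / 42228.00 = 133.26 cm
Ȳ = 3574692.00 / 42228.00 = 84.65 cm

X̄ = 133.26 cm, Ȳ = 84.65 cm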